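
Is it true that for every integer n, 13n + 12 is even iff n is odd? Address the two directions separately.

(⇒) This fails: n = 0 gives 13n + 12 = 12, which is even, but 0 is even, not odd.

(⇐) This also fails: n = 7 is odd, but 13n + 12 = 103 is odd, not even.

Neither direction holds.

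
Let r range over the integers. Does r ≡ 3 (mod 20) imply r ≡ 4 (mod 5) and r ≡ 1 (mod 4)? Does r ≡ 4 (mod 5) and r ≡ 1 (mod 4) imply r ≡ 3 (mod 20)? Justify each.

Neither direction holds.

Forward direction. This fails: r = 3 gives 3 ≡ 3 (mod 20) but 3 ≡ 3 (mod 5), so the conjunction on the right does not hold.

Converse. This fails: r = 9 satisfies both congruences on the right (9 ≡ 4 mod 5 and 9 ≡ 1 mod 4) yet 9 ≡ 9 (mod 20), not 3.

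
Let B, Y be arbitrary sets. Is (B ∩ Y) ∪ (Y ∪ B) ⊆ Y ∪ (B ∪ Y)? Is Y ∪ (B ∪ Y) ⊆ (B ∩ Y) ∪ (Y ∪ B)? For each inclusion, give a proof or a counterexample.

Both inclusions hold.

(⟸) Let x ∈ Y ∪ (B ∪ Y). Then either x ∈ B and x ∉ Y; or x ∈ Y and x ∉ B; or x ∈ B ∩ Y. In each case x ∈ (B ∩ Y) ∪ (Y ∪ B), so Y ∪ (B ∪ Y) ⊆ (B ∩ Y) ∪ (Y ∪ B).

(⟹) Let x ∈ (B ∩ Y) ∪ (Y ∪ B). Then either x ∈ B and x ∉ Y; or x ∈ Y and x ∉ B; or x ∈ B ∩ Y. In each case x ∈ Y ∪ (B ∪ Y), so (B ∩ Y) ∪ (Y ∪ B) ⊆ Y ∪ (B ∪ Y).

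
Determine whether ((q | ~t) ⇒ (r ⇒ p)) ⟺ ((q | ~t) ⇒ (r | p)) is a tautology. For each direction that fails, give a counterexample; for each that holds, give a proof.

Both directions fail.

[⇒] This fails. Under q = F, t = F, p = F, r = F, the left side is true but the right side is false.

[⇐] This fails. Under q = F, t = F, p = F, r = T, the left side is false but the right side is true.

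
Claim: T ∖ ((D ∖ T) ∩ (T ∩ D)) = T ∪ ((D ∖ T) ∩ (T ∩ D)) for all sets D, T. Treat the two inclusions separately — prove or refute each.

(⟹) Let x ∈ T ∖ ((D ∖ T) ∩ (T ∩ D)). Then either x ∈ T and x ∉ D; or x ∈ D ∩ T. In each case x ∈ T ∪ ((D ∖ T) ∩ (T ∩ D)), so T ∖ ((D ∖ T) ∩ (T ∩ D)) ⊆ T ∪ ((D ∖ T) ∩ (T ∩ D)).

(⟸) Let x ∈ T ∪ ((D ∖ T) ∩ (T ∩ D)). Then either x ∈ T and x ∉ D; or x ∈ D ∩ T. In each case x ∈ T ∖ ((D ∖ T) ∩ (T ∩ D)), so T ∪ ((D ∖ T) ∩ (T ∩ D)) ⊆ T ∖ ((D ∖ T) ∩ (T ∩ D)).

Both inclusions hold.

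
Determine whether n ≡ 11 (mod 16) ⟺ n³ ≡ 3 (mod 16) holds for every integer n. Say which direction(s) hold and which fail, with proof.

(⇒) Suppose n ≡ 11 (mod 16). Write n = 16j + 11. Then (16j + 11)³ = 4096j³ + 8448j² + 5808j + 1331 = 16(256j³ + 528j² + 363j + 83) + 3, so n³ ≡ 3 (mod 16).

(⇐) Conversely, suppose n³ ≡ 3 (mod 16). The only residue r in {0, …, 15} with r³ ≡ 3 (mod 16) is r = 11, so n ≡ 11 (mod 16).

Both directions hold.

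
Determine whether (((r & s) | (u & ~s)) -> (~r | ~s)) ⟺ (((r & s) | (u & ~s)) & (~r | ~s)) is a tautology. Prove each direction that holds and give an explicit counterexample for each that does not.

(⇒) fails; (⇐) holds.

(⟸) Assume the antecedent. If u is true, the antecedent forces (u = T, r = F, s = F) or (u = T, r = T, s = F), and the consequent holds there. If u is false, the antecedent cannot hold. Either way the consequent holds.

(⟹) This fails. Under u = F, r = F, s = F, the left side is true but the right side is false.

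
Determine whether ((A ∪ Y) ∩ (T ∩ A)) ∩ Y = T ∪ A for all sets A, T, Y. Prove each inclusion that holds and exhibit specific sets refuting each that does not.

The sets are not equal: only the forward inclusion holds.

Forward inclusion. Let x ∈ ((A ∪ Y) ∩ (T ∩ A)) ∩ Y. Then x ∈ A ∩ T ∩ Y, from which x ∈ T ∪ A.

Reverse inclusion. This inclusion fails. Take A = {1}, T = ∅, Y = ∅; then 1 ∈ T ∪ A but 1 ∉ ((A ∪ Y) ∩ (T ∩ A)) ∩ Y.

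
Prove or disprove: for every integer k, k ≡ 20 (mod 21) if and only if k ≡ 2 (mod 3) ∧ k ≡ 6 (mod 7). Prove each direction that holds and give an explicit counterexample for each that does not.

Both implications hold.

(⟹) Suppose k ≡ 20 (mod 21); write k = 21j + 20. Since 3 ∣ 21, reducing mod 3 gives k ≡ 20 ≡ 2 (mod 3); since 7 ∣ 21, reducing mod 7 gives k ≡ 20 ≡ 6 (mod 7).

(⟸) Conversely, if k ≡ 2 (mod 3) and k ≡ 6 (mod 7), then by the Chinese remainder theorem k ≡ 20 (mod 21). This is exactly k ≡ 20 (mod 21).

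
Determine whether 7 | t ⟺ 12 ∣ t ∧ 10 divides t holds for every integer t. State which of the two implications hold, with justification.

Neither implication holds.

(⟹) This fails: take t = 7. Certainly 7 ∣ 7, but 12 ∤ 7.

(⟸) This fails: take t = 60. Both 12 ∣ 60 and 10 ∣ 60, yet 60 is not a multiple of 7 (since 60 = 8·7 + 4), so 7 ∤ 60.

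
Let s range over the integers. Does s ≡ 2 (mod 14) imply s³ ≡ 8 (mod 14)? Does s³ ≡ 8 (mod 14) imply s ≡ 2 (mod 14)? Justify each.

(⟹) Suppose s ≡ 2 (mod 14). Write s = 14j + 2. Then (14j + 2)³ = 2744j³ + 1176j² + 168j + 8 = 14(196j³ + 84j² + 12j) + 8, so s³ ≡ 8 (mod 14).

(⟸) This fails: take s = 4. Then 4³ = 64 ≡ 8 (mod 14), yet 4 ≡ 4 (mod 14), not 2.

Not equivalent: only (⇒) holds.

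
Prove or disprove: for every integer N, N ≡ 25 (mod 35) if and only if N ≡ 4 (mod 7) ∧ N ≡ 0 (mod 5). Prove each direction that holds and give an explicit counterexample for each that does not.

The biconditional holds.

Forward direction. Suppose N ≡ 25 (mod 35); write N = 35j + 25. Since 7 ∣ 35, reducing mod 7 gives N ≡ 25 ≡ 4 (mod 7); since 5 ∣ 35, reducing mod 5 gives N ≡ 25 ≡ 0 (mod 5).

Converse. If N ≡ 4 (mod 7) and N ≡ 0 (mod 5), then by the Chinese remainder theorem N ≡ 25 (mod 35). This is exactly N ≡ 25 (mod 35).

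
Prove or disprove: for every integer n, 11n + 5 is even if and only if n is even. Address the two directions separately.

Neither implication holds.

Forward direction. This fails: n = 7 gives 11n + 5 = 82, which is even, but 7 is odd, not even.

Converse. This also fails: n = 4 is even, but 11n + 5 = 49 is odd, not even.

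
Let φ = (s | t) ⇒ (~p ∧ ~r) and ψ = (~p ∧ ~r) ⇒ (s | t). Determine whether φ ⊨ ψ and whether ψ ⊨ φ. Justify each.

[⇒] This fails. Under s = F, t = F, p = F, r = F, the left side is true but the right side is false.

[⇐] This fails. Under s = T, t = F, p = T, r = F, the left side is false but the right side is true.

(⇒) fails and (⇐) fails.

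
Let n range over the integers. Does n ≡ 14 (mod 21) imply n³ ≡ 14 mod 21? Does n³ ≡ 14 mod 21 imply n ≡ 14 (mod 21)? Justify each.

Forward direction. Suppose n ≡ 14 (mod 21). Write n = 21j + 14. Then (21j + 14)³ = 9261j³ + 18522j² + 12348j + 2744 = 21(441j³ + 882j² + 588j + 130) + 14, so n³ ≡ 14 (mod 21).

Converse. Suppose n³ ≡ 14 (mod 21). The only residue r in {0, …, 20} with r³ ≡ 14 (mod 21) is r = 14, so n ≡ 14 (mod 21).

The biconditional holds.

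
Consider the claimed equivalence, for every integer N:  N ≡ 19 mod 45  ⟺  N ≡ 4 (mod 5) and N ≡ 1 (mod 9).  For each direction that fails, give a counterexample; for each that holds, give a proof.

Both implications hold.

(⟹) Suppose N ≡ 19 (mod 45); write N = 45j + 19. Since 5 ∣ 45, reducing mod 5 gives N ≡ 19 ≡ 4 (mod 5); since 9 ∣ 45, reducing mod 9 gives N ≡ 19 ≡ 1 (mod 9).

(⟸) Conversely, if N ≡ 4 (mod 5) and N ≡ 1 (mod 9), then by the Chinese remainder theorem N ≡ 19 (mod 45). This is exactly N ≡ 19 (mod 45).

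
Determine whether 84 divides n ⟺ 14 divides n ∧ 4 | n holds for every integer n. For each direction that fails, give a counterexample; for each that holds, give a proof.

Not equivalent: only (⇒) holds.

[⇒] If 84 ∣ n, write n = 84q. Since 84 = 6·14, n = 14·(6q), so 14 ∣ n; and since 84 = 21·4, n = 4·(21q), so 4 ∣ n.

[⇐] This fails: take n = 28. Both 14 ∣ 28 and 4 ∣ 28, yet 28 is not a multiple of 84 (since 28 = 0·84 + 28), so 84 ∤ 28.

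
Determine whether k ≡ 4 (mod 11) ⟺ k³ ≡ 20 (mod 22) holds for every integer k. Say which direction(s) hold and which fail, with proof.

The forward direction fails; the converse holds.

(←) The residues r modulo 22 with r³ ≡ 20 (mod 22) are exactly {4}, and each is ≡ 4 (mod 11).

(→) This fails: take k = 15. Then 15 ≡ 4 (mod 11), but 15³ = 3375 ≡ 9 (mod 22), not 20.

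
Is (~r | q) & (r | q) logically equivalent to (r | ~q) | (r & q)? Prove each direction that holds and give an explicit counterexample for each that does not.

(⟹) This fails. Under r = F, q = T, the left side is true but the right side is false.

(⟸) This fails. Under r = F, q = F, the left side is false but the right side is true.

Neither implication holds.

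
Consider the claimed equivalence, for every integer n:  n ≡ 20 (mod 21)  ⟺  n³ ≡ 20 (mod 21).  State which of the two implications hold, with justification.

(⟸) This fails: take n = 5. Then 5³ = 125 ≡ 20 (mod 21), yet 5 ≡ 5 (mod 21), not 20.

(⟹) Suppose n ≡ 20 (mod 21). Write n = 21j + 20. Then (21j + 20)³ = 9261j³ + 26460j² + 25200j + 8000 = 21(441j³ + 1260j² + 1200j + 380) + 20, so n³ ≡ 20 (mod 21).

Only the forward implication holds.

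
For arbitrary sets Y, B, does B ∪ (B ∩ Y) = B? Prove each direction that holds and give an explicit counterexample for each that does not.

Both inclusions hold.

(⊆) Let x ∈ B ∪ (B ∩ Y). Then either x ∈ B and x ∉ Y; or x ∈ Y ∩ B. In each case x ∈ B, so B ∪ (B ∩ Y) ⊆ B.

(⊇) Let x ∈ B. Then either x ∈ B and x ∉ Y; or x ∈ Y ∩ B. In each case x ∈ B ∪ (B ∩ Y), so B ⊆ B ∪ (B ∩ Y).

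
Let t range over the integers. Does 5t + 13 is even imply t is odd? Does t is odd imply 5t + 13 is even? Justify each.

[⇒] Suppose 5t + 13 is even. Since 5 is odd, 5t and t have the same parity, so 5t + 13 ≡ t + 13 (mod 2). As 13 is odd, 5t + 13 is even exactly when t is odd. Thus t is odd.

[⇐] Conversely, suppose t is odd; write t = 2j + 1. Then 5t + 13 = 5·(2j + 1) + 13 = 2·5j + 18, which is even.

Both directions hold.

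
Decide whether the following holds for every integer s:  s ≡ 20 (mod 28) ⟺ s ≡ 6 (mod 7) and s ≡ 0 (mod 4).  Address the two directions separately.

Both directions hold; the statement is true.

[⇒] Suppose s ≡ 20 (mod 28); write s = 28j + 20. Since 7 ∣ 28, reducing mod 7 gives s ≡ 20 ≡ 6 (mod 7); since 4 ∣ 28, reducing mod 4 gives s ≡ 20 ≡ 0 (mod 4).

[⇐] Conversely, if s ≡ 6 (mod 7) and s ≡ 0 (mod 4), then by the Chinese remainder theorem s ≡ 20 (mod 28). This is exactly s ≡ 20 (mod 28).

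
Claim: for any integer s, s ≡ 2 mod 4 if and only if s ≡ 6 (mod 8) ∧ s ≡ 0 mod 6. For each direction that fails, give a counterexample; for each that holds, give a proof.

(⇐) If s ≡ 6 (mod 8) and s ≡ 0 (mod 6), then by the Chinese remainder theorem s ≡ 6 (mod 24). Since 6 ≡ 2 (mod 4) and 4 ∣ 24, we get s ≡ 2 (mod 4).

(⇒) This fails: s = 2 gives 2 ≡ 2 (mod 4) but 2 ≡ 2 (mod 8), so the conjunction on the right does not hold.

Only the reverse direction holds.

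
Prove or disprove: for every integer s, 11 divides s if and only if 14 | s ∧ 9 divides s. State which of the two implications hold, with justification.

Neither implication holds.

(⟹) This fails: take s = 11. Certainly 11 ∣ 11, but 14 ∤ 11.

(⟸) This fails: take s = 126. Both 14 ∣ 126 and 9 ∣ 126, yet 126 is not a multiple of 11 (since 126 = 11·11 + 5), so 11 ∤ 126.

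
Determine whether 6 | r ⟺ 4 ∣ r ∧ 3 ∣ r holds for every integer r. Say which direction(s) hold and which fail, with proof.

(←) Suppose 4 ∣ r and 3 ∣ r. Any common multiple of 4 and 3 is a multiple of their lcm; here gcd(4, 3) = 1, so lcm(4, 3) = 4·3 = 12, so 12 ∣ r. Since 6 ∣ 12, it follows that 6 ∣ r.

(→) This fails: take r = 6. Certainly 6 ∣ 6, but 4 ∤ 6.

The forward direction fails; the converse holds.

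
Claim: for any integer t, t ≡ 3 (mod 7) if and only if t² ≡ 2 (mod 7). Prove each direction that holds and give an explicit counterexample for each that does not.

Only the forward direction holds.

(←) This fails: take t = 4. Then 4² = 16 ≡ 2 (mod 7), yet 4 ≡ 4 (mod 7), not 3.

(→) Suppose t ≡ 3 (mod 7). Write t = 7j + 3. Then (7j + 3)² = 49j² + 42j + 9 = 7(7j² + 6j + 1) + 2, so t² ≡ 2 (mod 7).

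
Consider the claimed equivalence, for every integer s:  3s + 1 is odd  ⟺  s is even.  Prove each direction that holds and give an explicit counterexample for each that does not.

Equivalent; both directions hold.

(⇒) Suppose 3s + 1 is odd. Since 3 is odd, 3s and s have the same parity, so 3s + 1 ≡ s + 1 (mod 2). As 1 is odd, 3s + 1 is odd exactly when s is even. Thus s is even.

(⇐) Conversely, suppose s is even; write s = 2j. Then 3s + 1 = 3·(2j) + 1 = 2·3j + 1, which is odd.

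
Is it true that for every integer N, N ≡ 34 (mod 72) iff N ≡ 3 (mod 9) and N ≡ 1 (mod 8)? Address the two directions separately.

(→) This fails: N = 34 gives 34 ≡ 34 (mod 72) but 34 ≡ 7 (mod 9), so the conjunction on the right does not hold.

(←) This fails: N = 57 satisfies both congruences on the right (57 ≡ 3 mod 9 and 57 ≡ 1 mod 8) yet 57 ≡ 57 (mod 72), not 34.

Neither direction holds.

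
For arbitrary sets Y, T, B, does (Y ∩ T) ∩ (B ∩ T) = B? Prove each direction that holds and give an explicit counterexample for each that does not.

Forward inclusion. Let x ∈ (Y ∩ T) ∩ (B ∩ T). Then x ∈ Y ∩ T ∩ B, from which x ∈ B.

Reverse inclusion. This inclusion fails. Take Y = ∅, T = ∅, B = {1}; then 1 ∈ B but 1 ∉ (Y ∩ T) ∩ (B ∩ T).

(⊆) holds; (⊇) fails.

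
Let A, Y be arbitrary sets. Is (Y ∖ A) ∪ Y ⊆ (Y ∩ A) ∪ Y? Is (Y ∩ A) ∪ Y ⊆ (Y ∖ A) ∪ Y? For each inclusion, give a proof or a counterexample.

Both inclusions hold; the sets are equal.

Forward inclusion. Let x ∈ (Y ∖ A) ∪ Y. Then either x ∈ Y and x ∉ A; or x ∈ A ∩ Y. In each case x ∈ (Y ∩ A) ∪ Y, so (Y ∖ A) ∪ Y ⊆ (Y ∩ A) ∪ Y.

Reverse inclusion. Let x ∈ (Y ∩ A) ∪ Y. Then either x ∈ Y and x ∉ A; or x ∈ A ∩ Y. In each case x ∈ (Y ∖ A) ∪ Y, so (Y ∩ A) ∪ Y ⊆ (Y ∖ A) ∪ Y.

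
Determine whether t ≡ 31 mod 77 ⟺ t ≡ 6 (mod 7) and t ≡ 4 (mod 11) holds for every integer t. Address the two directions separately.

Forward direction. This fails: t = 31 gives 31 ≡ 31 (mod 77) but 31 ≡ 3 (mod 7), so the conjunction on the right does not hold.

Converse. This fails: t = 48 satisfies both congruences on the right (48 ≡ 6 mod 7 and 48 ≡ 4 mod 11) yet 48 ≡ 48 (mod 77), not 31.

Neither direction holds.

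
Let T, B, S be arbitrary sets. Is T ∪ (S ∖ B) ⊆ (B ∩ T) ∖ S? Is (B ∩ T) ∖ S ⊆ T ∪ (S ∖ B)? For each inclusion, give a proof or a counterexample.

Forward inclusion. This inclusion fails. Take T = {1}, B = ∅, S = ∅; then 1 ∈ T ∪ (S ∖ B) but 1 ∉ (B ∩ T) ∖ S.

Reverse inclusion. Let x ∈ (B ∩ T) ∖ S. Then x ∈ T ∩ B and x ∉ S, from which x ∈ T ∪ (S ∖ B).

(⊆) fails; (⊇) holds.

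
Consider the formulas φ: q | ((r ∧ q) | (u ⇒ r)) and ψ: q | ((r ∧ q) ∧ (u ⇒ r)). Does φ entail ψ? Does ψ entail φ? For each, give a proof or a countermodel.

Only the reverse direction holds.

Forward direction. This fails. Under u = F, q = F, r = F, the left side is true but the right side is false.

Converse. Assume the antecedent. If u is true, the antecedent forces (u = T, q = T, r = F) or (u = T, q = T, r = T), and q | ((r ∧ q) | (u ⇒ r)) holds there. If u is false, q | ((r ∧ q) | (u ⇒ r)) reduces to true regardless of the other variables. Either way q | ((r ∧ q) | (u ⇒ r)) holds.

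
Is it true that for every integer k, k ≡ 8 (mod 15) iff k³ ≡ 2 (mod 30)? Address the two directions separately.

Not equivalent: only (⇐) holds.

(⇒) This fails: take k = 23. Then 23 ≡ 8 (mod 15), but 23³ = 12167 ≡ 17 (mod 30), not 2.

(⇐) Conversely, the residues r modulo 30 with r³ ≡ 2 (mod 30) are exactly {8}, and each is ≡ 8 (mod 15).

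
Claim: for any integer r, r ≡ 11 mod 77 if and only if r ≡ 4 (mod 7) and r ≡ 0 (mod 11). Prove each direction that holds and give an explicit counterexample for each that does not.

(⇐) If r ≡ 4 (mod 7) and r ≡ 0 (mod 11), then by the Chinese remainder theorem r ≡ 11 (mod 77). This is exactly r ≡ 11 (mod 77).

(⇒) Suppose r ≡ 11 (mod 77); write r = 77j + 11. Since 7 ∣ 77, reducing mod 7 gives r ≡ 11 ≡ 4 (mod 7); since 11 ∣ 77, reducing mod 11 gives r ≡ 11 ≡ 0 (mod 11).

Equivalent; both directions hold.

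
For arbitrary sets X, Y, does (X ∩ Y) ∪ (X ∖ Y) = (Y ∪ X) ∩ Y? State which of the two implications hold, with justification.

Neither inclusion holds.

(⊆) This inclusion fails. Take X = {1}, Y = ∅; then 1 ∈ (X ∩ Y) ∪ (X ∖ Y) but 1 ∉ (Y ∪ X) ∩ Y.

(⊇) This inclusion fails. Take X = ∅, Y = {1}; then 1 ∈ (Y ∪ X) ∩ Y but 1 ∉ (X ∩ Y) ∪ (X ∖ Y).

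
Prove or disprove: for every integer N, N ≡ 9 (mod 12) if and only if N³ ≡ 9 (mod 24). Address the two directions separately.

Only the reverse direction holds.

(⟹) This fails: take N = 21. Then 21 ≡ 9 (mod 12), but 21³ = 9261 ≡ 21 (mod 24), not 9.

(⟸) Conversely, the residues r modulo 24 with r³ ≡ 9 (mod 24) are exactly {9}, and each is ≡ 9 (mod 12).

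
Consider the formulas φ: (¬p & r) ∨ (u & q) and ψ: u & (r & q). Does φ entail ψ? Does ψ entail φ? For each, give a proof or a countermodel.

[⇒] This fails. Under u = F, r = T, p = F, q = F, the left side is true but the right side is false.

[⇐] Assume the antecedent. If u is true, the antecedent forces (u = T, r = T, p = F, q = T) or (u = T, r = T, p = T, q = T), and (¬p & r) ∨ (u & q) holds there. If u is false, the antecedent cannot hold. Either way (¬p & r) ∨ (u & q) holds.

(⇒) fails; (⇐) holds.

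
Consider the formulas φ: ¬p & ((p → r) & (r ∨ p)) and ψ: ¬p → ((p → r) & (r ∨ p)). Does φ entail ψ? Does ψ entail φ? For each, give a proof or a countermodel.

[⇒] Assume the antecedent. If p is true, the antecedent cannot hold. If p is false, the antecedent forces (p = F, r = T), and ¬p → ((p → r) & (r ∨ p)) holds there. Either way ¬p → ((p → r) & (r ∨ p)) holds.

[⇐] This fails. Under p = T, r = F, the left side is false but the right side is true.

(⇒) holds; (⇐) fails.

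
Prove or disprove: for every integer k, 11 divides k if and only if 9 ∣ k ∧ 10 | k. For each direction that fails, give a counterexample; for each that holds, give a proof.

Forward direction. This fails: take k = 11. Certainly 11 ∣ 11, but 9 ∤ 11.

Converse. This fails: take k = 90. Both 9 ∣ 90 and 10 ∣ 90, yet 90 is not a multiple of 11 (since 90 = 8·11 + 2), so 11 ∤ 90.

(⇒) fails and (⇐) fails.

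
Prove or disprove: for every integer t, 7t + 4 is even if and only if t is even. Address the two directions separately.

Converse. Suppose t is even; write t = 2j. Then 7t + 4 = 7·(2j) + 4 = 2·7j + 4, which is even.

Forward direction. Suppose 7t + 4 is even. Since 7 is odd, 7t and t have the same parity, so 7t + 4 ≡ t + 4 (mod 2). As 4 is even, 7t + 4 is even exactly when t is even. Thus t is even.

Both directions hold; the statement is true.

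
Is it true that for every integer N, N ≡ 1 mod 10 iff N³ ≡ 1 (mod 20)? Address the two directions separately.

Not equivalent: only (⇐) holds.

(⇐) The residues r modulo 20 with r³ ≡ 1 (mod 20) are exactly {1}, and each is ≡ 1 (mod 10).

(⇒) This fails: take N = 11. Then 11 ≡ 1 (mod 10), but 11³ = 1331 ≡ 11 (mod 20), not 1.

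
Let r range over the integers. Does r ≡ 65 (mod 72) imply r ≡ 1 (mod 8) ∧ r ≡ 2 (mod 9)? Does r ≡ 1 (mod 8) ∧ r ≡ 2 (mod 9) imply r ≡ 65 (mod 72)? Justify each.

Both directions hold.

Converse. If r ≡ 1 (mod 8) and r ≡ 2 (mod 9), then by the Chinese remainder theorem r ≡ 65 (mod 72). This is exactly r ≡ 65 (mod 72).

Forward direction. Suppose r ≡ 65 (mod 72); write r = 72j + 65. Since 8 ∣ 72, reducing mod 8 gives r ≡ 65 ≡ 1 (mod 8); since 9 ∣ 72, reducing mod 9 gives r ≡ 65 ≡ 2 (mod 9).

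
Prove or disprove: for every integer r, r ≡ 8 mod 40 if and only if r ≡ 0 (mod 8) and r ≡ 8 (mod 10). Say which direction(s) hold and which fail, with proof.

Equivalent; both directions hold.

Forward direction. Suppose r ≡ 8 (mod 40); write r = 40j + 8. Since 8 ∣ 40, reducing mod 8 gives r ≡ 8 ≡ 0 (mod 8); since 10 ∣ 40, reducing mod 10 gives r ≡ 8 (mod 10).

Converse. If r ≡ 0 (mod 8) and r ≡ 8 (mod 10), then by the Chinese remainder theorem r ≡ 8 (mod 40). This is exactly r ≡ 8 (mod 40).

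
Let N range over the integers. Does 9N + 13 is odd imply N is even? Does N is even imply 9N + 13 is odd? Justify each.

Equivalent; both directions hold.

(⟸) Suppose N is even; write N = 2j. Then 9N + 13 = 9·(2j) + 13 = 2·9j + 13, which is odd.

(⟹) Suppose 9N + 13 is odd. Since 9 is odd, 9N and N have the same parity, so 9N + 13 ≡ N + 13 (mod 2). As 13 is odd, 9N + 13 is odd exactly when N is even. Thus N is even.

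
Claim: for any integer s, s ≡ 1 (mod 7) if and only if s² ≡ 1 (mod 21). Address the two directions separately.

Both directions fail.

(⟹) This fails: take s = 15. Then 15 ≡ 1 (mod 7), but 15² = 225 ≡ 15 (mod 21), not 1.

(⟸) This fails: take s = 13. Then 13² = 169 ≡ 1 (mod 21), yet 13 ≡ 6 (mod 7), not 1.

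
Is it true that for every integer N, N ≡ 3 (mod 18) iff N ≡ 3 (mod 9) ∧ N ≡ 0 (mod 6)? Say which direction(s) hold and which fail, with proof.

Both directions fail.

Forward direction. This fails: N = 3 gives 3 ≡ 3 (mod 18) but 3 ≡ 3 (mod 6), so the conjunction on the right does not hold.

Converse. This fails: N = 12 satisfies both congruences on the right (12 ≡ 3 mod 9 and 12 ≡ 0 mod 6) yet 12 ≡ 12 (mod 18), not 3.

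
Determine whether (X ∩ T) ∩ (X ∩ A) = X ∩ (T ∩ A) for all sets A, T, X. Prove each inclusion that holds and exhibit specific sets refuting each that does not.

Both inclusions hold.

Forward inclusion. Let x ∈ (X ∩ T) ∩ (X ∩ A). Then x ∈ A ∩ T ∩ X, from which x ∈ X ∩ (T ∩ A).

Reverse inclusion. Let x ∈ X ∩ (T ∩ A). Then x ∈ A ∩ T ∩ X, from which x ∈ (X ∩ T) ∩ (X ∩ A).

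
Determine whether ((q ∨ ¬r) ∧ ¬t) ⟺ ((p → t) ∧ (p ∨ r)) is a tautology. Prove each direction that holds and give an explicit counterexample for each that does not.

Neither implication holds.

(⟹) This fails. Under p = F, q = F, t = F, r = F, the left side is true but the right side is false.

(⟸) This fails. Under p = T, q = F, t = T, r = F, the left side is false but the right side is true.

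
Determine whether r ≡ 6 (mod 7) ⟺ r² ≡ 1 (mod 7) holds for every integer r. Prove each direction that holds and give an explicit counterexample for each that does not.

(⇒) holds; (⇐) fails.

Forward direction. Suppose r ≡ 6 (mod 7). Write r = 7j + 6. Then (7j + 6)² = 49j² + 84j + 36 = 7(7j² + 12j + 5) + 1, so r² ≡ 1 (mod 7).

Converse. This fails: take r = 1. Then 1² = 1 ≡ 1 (mod 7), yet 1 ≡ 1 (mod 7), not 6.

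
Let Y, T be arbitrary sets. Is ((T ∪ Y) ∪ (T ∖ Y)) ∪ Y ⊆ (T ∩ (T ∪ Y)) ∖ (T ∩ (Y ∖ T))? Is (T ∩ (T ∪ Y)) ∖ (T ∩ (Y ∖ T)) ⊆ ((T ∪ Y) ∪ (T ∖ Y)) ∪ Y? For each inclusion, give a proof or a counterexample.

Forward inclusion. This inclusion fails. Take Y = {1}, T = ∅; then 1 ∈ ((T ∪ Y) ∪ (T ∖ Y)) ∪ Y but 1 ∉ (T ∩ (T ∪ Y)) ∖ (T ∩ (Y ∖ T)).

Reverse inclusion. Let x ∈ (T ∩ (T ∪ Y)) ∖ (T ∩ (Y ∖ T)). Then either x ∈ T and x ∉ Y; or x ∈ Y ∩ T. In each case x ∈ ((T ∪ Y) ∪ (T ∖ Y)) ∪ Y, so (T ∩ (T ∪ Y)) ∖ (T ∩ (Y ∖ T)) ⊆ ((T ∪ Y) ∪ (T ∖ Y)) ∪ Y.

Only the reverse inclusion holds.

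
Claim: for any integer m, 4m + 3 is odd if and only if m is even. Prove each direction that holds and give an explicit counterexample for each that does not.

(→) This fails: take m = 3. Then 4m + 3 = 15, which is odd, yet m = 3 is odd, not even.

(←) Suppose m is even. Since 4 is even, 4m is even for every m, so 4m + 3 has the same parity as 3, which is odd. Hence 4m + 3 is odd.

(⇒) fails; (⇐) holds.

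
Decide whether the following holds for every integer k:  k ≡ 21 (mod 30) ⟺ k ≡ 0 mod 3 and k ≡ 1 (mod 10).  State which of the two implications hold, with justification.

[⇒] Suppose k ≡ 21 (mod 30); write k = 30j + 21. Since 3 ∣ 30, reducing mod 3 gives k ≡ 21 ≡ 0 (mod 3); since 10 ∣ 30, reducing mod 10 gives k ≡ 21 ≡ 1 (mod 10).

[⇐] Conversely, if k ≡ 0 (mod 3) and k ≡ 1 (mod 10), then by the Chinese remainder theorem k ≡ 21 (mod 30). This is exactly k ≡ 21 (mod 30).

The biconditional holds.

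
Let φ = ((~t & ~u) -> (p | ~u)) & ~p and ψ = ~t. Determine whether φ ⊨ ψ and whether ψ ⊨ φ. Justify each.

Neither direction holds.

[⇒] This fails. Under t = T, p = F, u = F, the left side is true but the right side is false.

[⇐] This fails. Under t = F, p = T, u = F, the left side is false but the right side is true.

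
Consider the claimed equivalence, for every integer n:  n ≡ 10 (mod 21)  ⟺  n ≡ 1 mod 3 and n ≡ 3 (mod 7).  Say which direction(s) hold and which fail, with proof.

Equivalent; both directions hold.

(⟹) Suppose n ≡ 10 (mod 21); write n = 21j + 10. Since 3 ∣ 21, reducing mod 3 gives n ≡ 10 ≡ 1 (mod 3); since 7 ∣ 21, reducing mod 7 gives n ≡ 10 ≡ 3 (mod 7).

(⟸) Conversely, if n ≡ 1 (mod 3) and n ≡ 3 (mod 7), then by the Chinese remainder theorem n ≡ 10 (mod 21). This is exactly n ≡ 10 (mod 21).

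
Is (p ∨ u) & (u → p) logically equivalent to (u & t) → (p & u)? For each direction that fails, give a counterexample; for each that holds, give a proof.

Not equivalent: only (⇒) holds.

[⇐] This fails. Under t = F, p = F, u = F, the left side is false but the right side is true.

[⇒] Assume the antecedent. If t is true, the antecedent forces (t = T, p = T, u = F) or (t = T, p = T, u = T), and (u & t) → (p & u) holds there. If t is false, (u & t) → (p & u) reduces to true regardless of the other variables. Either way (u & t) → (p & u) holds.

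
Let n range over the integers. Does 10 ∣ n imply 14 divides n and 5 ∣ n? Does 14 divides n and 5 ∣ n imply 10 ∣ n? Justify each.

The forward direction fails; the converse holds.

(→) This fails: take n = 10. Certainly 10 ∣ 10, but 14 ∤ 10.

(←) Suppose 14 ∣ n and 5 ∣ n. Any common multiple of 14 and 5 is a multiple of their lcm; here gcd(14, 5) = 1, so lcm(14, 5) = 14·5 = 70, so 70 ∣ n. Since 10 ∣ 70, it follows that 10 ∣ n.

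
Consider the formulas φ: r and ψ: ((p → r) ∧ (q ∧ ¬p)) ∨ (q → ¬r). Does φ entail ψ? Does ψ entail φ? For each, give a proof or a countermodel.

(→) This fails. Under p = T, q = T, r = T, the left side is true but the right side is false.

(←) This fails. Under p = F, q = F, r = F, the left side is false but the right side is true.

Neither direction holds.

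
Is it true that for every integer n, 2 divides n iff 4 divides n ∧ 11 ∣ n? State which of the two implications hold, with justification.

(⇒) fails; (⇐) holds.

Forward direction. This fails: take n = 2. Certainly 2 ∣ 2, but 4 ∤ 2.

Converse. Suppose 4 ∣ n and 11 ∣ n. Any common multiple of 4 and 11 is a multiple of their lcm; here gcd(4, 11) = 1, so lcm(4, 11) = 4·11 = 44, so 44 ∣ n. Since 2 ∣ 44, it follows that 2 ∣ n.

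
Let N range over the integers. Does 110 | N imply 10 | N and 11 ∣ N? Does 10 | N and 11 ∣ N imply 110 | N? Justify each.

(→) If 110 ∣ N, write N = 110q. Since 110 = 11·10, N = 10·(11q), so 10 ∣ N; and since 110 = 10·11, N = 11·(10q), so 11 ∣ N.

(←) Suppose 10 ∣ N and 11 ∣ N. Any common multiple of 10 and 11 is a multiple of their lcm; here gcd(10, 11) = 1, so lcm(10, 11) = 10·11 = 110, so 110 ∣ N.

Both directions hold.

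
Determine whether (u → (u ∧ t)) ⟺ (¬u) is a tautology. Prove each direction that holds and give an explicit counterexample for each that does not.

(←) Assume the antecedent. If u is true, the antecedent cannot hold. If u is false, u → (u ∧ t) reduces to true regardless of the other variables. Either way u → (u ∧ t) holds.

(→) This fails. Under u = T, t = T, the left side is true but the right side is false.

(⇒) fails; (⇐) holds.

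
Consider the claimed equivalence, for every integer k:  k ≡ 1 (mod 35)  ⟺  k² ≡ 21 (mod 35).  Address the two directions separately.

Neither direction holds.

[⇒] This fails: take k = 1. Then 1 ≡ 1 (mod 35), but 1² = 1 ≡ 1 (mod 35), not 21.

[⇐] This fails: take k = 14. Then 14² = 196 ≡ 21 (mod 35), yet 14 ≡ 14 (mod 35), not 1.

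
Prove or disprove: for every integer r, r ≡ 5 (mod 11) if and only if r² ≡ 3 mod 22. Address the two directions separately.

Both directions fail.

(⇒) This fails: take r = 16. Then 16 ≡ 5 (mod 11), but 16² = 256 ≡ 14 (mod 22), not 3.

(⇐) This fails: take r = 17. Then 17² = 289 ≡ 3 (mod 22), yet 17 ≡ 6 (mod 11), not 5.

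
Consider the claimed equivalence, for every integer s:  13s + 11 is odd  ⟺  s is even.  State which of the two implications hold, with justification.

Converse. Suppose s is even; write s = 2j. Then 13s + 11 = 13·(2j) + 11 = 2·13j + 11, which is odd.

Forward direction. Suppose 13s + 11 is odd. Since 13 is odd, 13s and s have the same parity, so 13s + 11 ≡ s + 11 (mod 2). As 11 is odd, 13s + 11 is odd exactly when s is even. Thus s is even.

Both implications hold.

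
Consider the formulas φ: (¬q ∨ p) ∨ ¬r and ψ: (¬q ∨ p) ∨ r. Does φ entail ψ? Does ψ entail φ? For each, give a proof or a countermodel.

(⇒) fails and (⇐) fails.

(→) This fails. Under q = T, r = F, p = F, the left side is true but the right side is false.

(←) This fails. Under q = T, r = T, p = F, the left side is false but the right side is true.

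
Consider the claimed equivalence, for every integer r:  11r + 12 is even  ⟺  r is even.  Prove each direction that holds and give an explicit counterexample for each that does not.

(→) Suppose 11r + 12 is even. Since 11 is odd, 11r and r have the same parity, so 11r + 12 ≡ r + 12 (mod 2). As 12 is even, 11r + 12 is even exactly when r is even. Thus r is even.

(←) Conversely, suppose r is even; write r = 2j. Then 11r + 12 = 11·(2j) + 12 = 2·11j + 12, which is even.

The biconditional holds.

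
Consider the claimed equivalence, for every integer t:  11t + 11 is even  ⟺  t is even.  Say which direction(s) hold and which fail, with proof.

Forward direction. This fails: t = 1 gives 11t + 11 = 22, which is even, but 1 is odd, not even.

Converse. This also fails: t = 4 is even, but 11t + 11 = 55 is odd, not even.

Neither direction holds.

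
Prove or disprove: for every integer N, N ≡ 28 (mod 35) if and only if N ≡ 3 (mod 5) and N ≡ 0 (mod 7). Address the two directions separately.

The biconditional holds.

Forward direction. Suppose N ≡ 28 (mod 35); write N = 35j + 28. Since 5 ∣ 35, reducing mod 5 gives N ≡ 28 ≡ 3 (mod 5); since 7 ∣ 35, reducing mod 7 gives N ≡ 28 ≡ 0 (mod 7).

Converse. If N ≡ 3 (mod 5) and N ≡ 0 (mod 7), then by the Chinese remainder theorem N ≡ 28 (mod 35). This is exactly N ≡ 28 (mod 35).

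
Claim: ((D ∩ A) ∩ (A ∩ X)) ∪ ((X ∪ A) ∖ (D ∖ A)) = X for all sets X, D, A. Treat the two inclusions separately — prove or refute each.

Both inclusions fail.

(⟹) This inclusion fails. Take X = ∅, D = ∅, A = {1}; then 1 ∈ ((D ∩ A) ∩ (A ∩ X)) ∪ ((X ∪ A) ∖ (D ∖ A)) but 1 ∉ X.

(⟸) This inclusion fails. Take X = {1}, D = {1}, A = ∅; then 1 ∈ X but 1 ∉ ((D ∩ A) ∩ (A ∩ X)) ∪ ((X ∪ A) ∖ (D ∖ A)).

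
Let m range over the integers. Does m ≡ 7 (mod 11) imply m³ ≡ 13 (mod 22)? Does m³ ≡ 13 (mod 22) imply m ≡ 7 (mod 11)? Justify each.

Not equivalent: only (⇐) holds.

Forward direction. This fails: take m = 18. Then 18 ≡ 7 (mod 11), but 18³ = 5832 ≡ 2 (mod 22), not 13.

Converse. The residues r modulo 22 with r³ ≡ 13 (mod 22) are exactly {7}, and each is ≡ 7 (mod 11).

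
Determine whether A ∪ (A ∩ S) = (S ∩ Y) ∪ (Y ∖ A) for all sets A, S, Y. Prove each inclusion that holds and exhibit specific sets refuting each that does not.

(⟹) This inclusion fails. Take A = {1}, S = ∅, Y = ∅; then 1 ∈ A ∪ (A ∩ S) but 1 ∉ (S ∩ Y) ∪ (Y ∖ A).

(⟸) This inclusion fails. Take A = ∅, S = ∅, Y = {1}; then 1 ∈ (S ∩ Y) ∪ (Y ∖ A) but 1 ∉ A ∪ (A ∩ S).

Neither inclusion holds.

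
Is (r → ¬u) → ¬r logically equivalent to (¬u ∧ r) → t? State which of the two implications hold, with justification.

(→) Assume the antecedent. If r is true, the antecedent forces (r = T, u = T, t = F) or (r = T, u = T, t = T), and (¬u ∧ r) → t holds there. If r is false, (¬u ∧ r) → t reduces to true regardless of the other variables. Either way (¬u ∧ r) → t holds.

(←) This fails. Under r = T, u = F, t = T, the left side is false but the right side is true.

Not equivalent: only (⇒) holds.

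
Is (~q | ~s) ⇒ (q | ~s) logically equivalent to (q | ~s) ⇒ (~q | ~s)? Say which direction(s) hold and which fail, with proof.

Both directions fail.

Forward direction. This fails. Under q = T, s = T, the left side is true but the right side is false.

Converse. This fails. Under q = F, s = T, the left side is false but the right side is true.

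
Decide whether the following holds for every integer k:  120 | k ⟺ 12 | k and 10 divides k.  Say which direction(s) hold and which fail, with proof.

(⟹) If 120 ∣ k, write k = 120q. Since 120 = 10·12, k = 12·(10q), so 12 ∣ k; and since 120 = 12·10, k = 10·(12q), so 10 ∣ k.

(⟸) This fails: take k = 60. Both 12 ∣ 60 and 10 ∣ 60, yet 60 is not a multiple of 120 (since 60 = 0·120 + 60), so 120 ∤ 60.

Only the forward implication holds.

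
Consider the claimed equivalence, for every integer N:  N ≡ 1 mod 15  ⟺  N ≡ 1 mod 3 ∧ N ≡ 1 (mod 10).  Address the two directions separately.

(⇒) fails; (⇐) holds.

(←) If N ≡ 1 (mod 3) and N ≡ 1 (mod 10), then by the Chinese remainder theorem N ≡ 1 (mod 30). Since 1 ≡ 1 (mod 15) and 15 ∣ 30, we get N ≡ 1 (mod 15).

(→) This fails: N = 16 gives 16 ≡ 1 (mod 15) but 16 ≡ 6 (mod 10), so the conjunction on the right does not hold.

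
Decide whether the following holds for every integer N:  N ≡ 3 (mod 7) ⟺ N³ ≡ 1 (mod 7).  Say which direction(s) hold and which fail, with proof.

Forward direction. This fails: take N = 3. Then 3 ≡ 3 (mod 7), but 3³ = 27 ≡ 6 (mod 7), not 1.

Converse. This fails: take N = 1. Then 1³ = 1 ≡ 1 (mod 7), yet 1 ≡ 1 (mod 7), not 3.

Both directions fail.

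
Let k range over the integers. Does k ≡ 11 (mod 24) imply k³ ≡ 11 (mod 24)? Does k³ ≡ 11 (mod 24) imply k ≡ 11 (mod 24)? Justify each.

Both directions hold.

(⇐) Suppose k³ ≡ 11 (mod 24). The only residue r in {0, …, 23} with r³ ≡ 11 (mod 24) is r = 11, so k ≡ 11 (mod 24).

(⇒) Suppose k ≡ 11 (mod 24). Write k = 24j + 11. Then (24j + 11)³ = 13824j³ + 19008j² + 8712j + 1331 = 24(576j³ + 792j² + 363j + 55) + 11, so k³ ≡ 11 (mod 24).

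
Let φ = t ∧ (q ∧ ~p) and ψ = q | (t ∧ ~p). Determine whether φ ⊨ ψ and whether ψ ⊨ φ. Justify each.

(⇒) holds; (⇐) fails.

[⇒] Assume the antecedent. If t is true, the antecedent forces (t = T, q = T, p = F), and q | (t ∧ ~p) holds there. If t is false, the antecedent cannot hold. Either way q | (t ∧ ~p) holds.

[⇐] This fails. Under t = T, q = F, p = F, the left side is false but the right side is true.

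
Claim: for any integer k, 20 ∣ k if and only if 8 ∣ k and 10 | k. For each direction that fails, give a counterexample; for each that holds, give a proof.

Only the converse holds.

(←) Suppose 8 ∣ k and 10 ∣ k. Any common multiple of 8 and 10 is a multiple of their lcm; here lcm(8, 10) = 8·10/gcd(8, 10) = 80/2 = 40, so 40 ∣ k. Since 20 ∣ 40, it follows that 20 ∣ k.

(→) This fails: take k = 20. Certainly 20 ∣ 20, but 8 ∤ 20.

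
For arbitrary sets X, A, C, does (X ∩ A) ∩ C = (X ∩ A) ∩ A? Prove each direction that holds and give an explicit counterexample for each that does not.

(⟹) Let x ∈ (X ∩ A) ∩ C. Then x ∈ X ∩ A ∩ C, from which x ∈ (X ∩ A) ∩ A.

(⟸) This inclusion fails. Take X = {1}, A = {1}, C = ∅; then 1 ∈ (X ∩ A) ∩ A but 1 ∉ (X ∩ A) ∩ C.

Only the forward inclusion holds.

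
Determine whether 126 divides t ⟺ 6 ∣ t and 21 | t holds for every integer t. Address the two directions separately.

[⇒] If 126 ∣ t, write t = 126q. Since 126 = 21·6, t = 6·(21q), so 6 ∣ t; and since 126 = 6·21, t = 21·(6q), so 21 ∣ t.

[⇐] This fails: take t = 42. Both 6 ∣ 42 and 21 ∣ 42, yet 42 is not a multiple of 126 (since 42 = 0·126 + 42), so 126 ∤ 42.

(⇒) holds; (⇐) fails.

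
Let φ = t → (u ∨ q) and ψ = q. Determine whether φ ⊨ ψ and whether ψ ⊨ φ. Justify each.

Not equivalent: only (⇐) holds.

(⟹) This fails. Under t = F, u = F, q = F, the left side is true but the right side is false.

(⟸) Assume the antecedent. If t is true, the antecedent forces (t = T, u = F, q = T) or (t = T, u = T, q = T), and t → (u ∨ q) holds there. If t is false, t → (u ∨ q) reduces to true regardless of the other variables. Either way t → (u ∨ q) holds.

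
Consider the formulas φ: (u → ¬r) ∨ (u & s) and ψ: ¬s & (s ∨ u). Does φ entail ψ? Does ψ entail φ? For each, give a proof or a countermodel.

(⇒) This fails. Under u = F, s = F, r = F, the left side is true but the right side is false.

(⇐) This fails. Under u = T, s = F, r = T, the left side is false but the right side is true.

Both directions fail.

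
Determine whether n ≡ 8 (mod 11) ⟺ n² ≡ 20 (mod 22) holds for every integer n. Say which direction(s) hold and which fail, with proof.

Neither direction holds.

[⇒] This fails: take n = 19. Then 19 ≡ 8 (mod 11), but 19² = 361 ≡ 9 (mod 22), not 20.

[⇐] This fails: take n = 14. Then 14² = 196 ≡ 20 (mod 22), yet 14 ≡ 3 (mod 11), not 8.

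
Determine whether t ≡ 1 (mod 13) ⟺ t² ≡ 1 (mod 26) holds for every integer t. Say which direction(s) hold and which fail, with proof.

(⇒) fails and (⇐) fails.

(→) This fails: take t = 14. Then 14 ≡ 1 (mod 13), but 14² = 196 ≡ 14 (mod 26), not 1.

(←) This fails: take t = 25. Then 25² = 625 ≡ 1 (mod 26), yet 25 ≡ 12 (mod 13), not 1.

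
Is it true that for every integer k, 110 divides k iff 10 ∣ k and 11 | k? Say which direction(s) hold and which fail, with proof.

(⟹) If 110 ∣ k, write k = 110q. Since 110 = 11·10, k = 10·(11q), so 10 ∣ k; and since 110 = 10·11, k = 11·(10q), so 11 ∣ k.

(⟸) Suppose 10 ∣ k and 11 ∣ k. Any common multiple of 10 and 11 is a multiple of their lcm; here gcd(10, 11) = 1, so lcm(10, 11) = 10·11 = 110, so 110 ∣ k.

Equivalent; both directions hold.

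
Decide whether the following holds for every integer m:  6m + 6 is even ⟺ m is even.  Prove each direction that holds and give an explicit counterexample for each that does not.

Only the converse holds.

Converse. Suppose m is even. Since 6 is even, 6m is even for every m, so 6m + 6 has the same parity as 6, which is even. Hence 6m + 6 is even.

Forward direction. This fails: take m = 7. Then 6m + 6 = 48, which is even, yet m = 7 is odd, not even.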